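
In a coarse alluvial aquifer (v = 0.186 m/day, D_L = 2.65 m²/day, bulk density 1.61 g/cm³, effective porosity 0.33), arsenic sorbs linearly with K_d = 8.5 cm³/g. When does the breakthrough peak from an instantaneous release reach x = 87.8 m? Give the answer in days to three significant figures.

Retardation factor R = 1 + ρ_b·K_d/n = 1 + 1.61 × 8.5/0.33 = 42.47.
Sorption retards both mechanisms: v_R = v/R = 0.004380 m/day, D_R = D/R = 0.06240 m²/day.
Peak time from v_R²t² + 2D_R t − x² = 0: t = (√(D_R² + v_R²x²) − D_R)/v_R².
√(D_R² + v_R²x²) = √(0.06240² + 0.004380² × 87.8²) = 0.3896; v_R² = 1.918e-05.
t = (0.3896 − 0.06240)/1.918e-05 = 17100 days.

17100 days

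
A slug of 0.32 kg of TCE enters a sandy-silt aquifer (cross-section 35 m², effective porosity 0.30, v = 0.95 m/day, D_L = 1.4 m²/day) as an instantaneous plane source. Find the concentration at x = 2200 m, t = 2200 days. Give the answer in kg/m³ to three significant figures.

For an instantaneous plane source, C(x,t) = M/(n_e·A·√(4πDt)) · exp(−(x−vt)²/(4Dt)), with n_e·A the pore (flow) area.
Plume center vt = 0.95 × 2200 = 2090 m, so the well at 2200 m is 110 m downgradient of the peak.
√(4πDt) = 196.7 m, giving peak height M/(n_e·A·√(4πDt)) = 0.32/(0.30 × 35 × 196.7) = 0.0001549 kg/m³.
(x−vt)²/(4Dt) = (110)²/(4 × 1.4 × 2200) = 0.9821; exp(−0.9821) = 0.3745.
C = 0.0001549 × 0.3745 = 5.80e-05 kg/m³.

5.80e-05 kg/m³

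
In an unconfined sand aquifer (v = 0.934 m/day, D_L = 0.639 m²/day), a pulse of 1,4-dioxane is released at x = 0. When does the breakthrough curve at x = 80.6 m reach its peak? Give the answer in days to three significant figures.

85.6 days

For the 1D instantaneous-source solution, setting ∂C/∂t = 0 at fixed x gives v²t² + 2Dt − x² = 0, so t = (√(D² + v²x²) − D)/v².
√(D² + v²x²) = √(0.639² + 0.934² × 80.6²) = 75.28; v² = 0.872356.
t = (75.28 − 0.639)/0.872356 = 85.6 days (vs. the pure-advection estimate x/v = 86.3 d).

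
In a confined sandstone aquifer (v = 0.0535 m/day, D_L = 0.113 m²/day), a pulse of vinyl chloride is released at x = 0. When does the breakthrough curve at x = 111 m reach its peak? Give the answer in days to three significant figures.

For the 1D instantaneous-source solution, setting ∂C/∂t = 0 at fixed x gives v²t² + 2Dt − x² = 0, so t = (√(D² + v²x²) − D)/v².
√(D² + v²x²) = √(0.113² + 0.0535² × 111²) = 5.940; v² = 0.00286225.
t = (5.940 − 0.113)/0.00286225 = 2040 days (vs. the pure-advection estimate x/v = 2070 d).

2040 days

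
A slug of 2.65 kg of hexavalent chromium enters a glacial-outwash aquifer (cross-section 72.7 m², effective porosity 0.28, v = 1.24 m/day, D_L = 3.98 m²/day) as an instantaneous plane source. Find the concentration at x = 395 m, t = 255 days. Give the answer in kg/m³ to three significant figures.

For an instantaneous plane source, C(x,t) = M/(n_e·A·√(4πDt)) · exp(−(x−vt)²/(4Dt)), with n_e·A the pore (flow) area.
Plume center vt = 1.24 × 255 = 316.2 m, so the well at 395 m is 78.8 m downgradient of the peak.
√(4πDt) = 112.9 m, giving peak height M/(n_e·A·√(4πDt)) = 2.65/(0.28 × 72.7 × 112.9) = 0.001153 kg/m³.
(x−vt)²/(4Dt) = (78.8)²/(4 × 3.98 × 255) = 1.530; exp(−1.530) = 0.2165.
C = 0.001153 × 0.2165 = 0.000250 kg/m³.

0.000250 kg/m³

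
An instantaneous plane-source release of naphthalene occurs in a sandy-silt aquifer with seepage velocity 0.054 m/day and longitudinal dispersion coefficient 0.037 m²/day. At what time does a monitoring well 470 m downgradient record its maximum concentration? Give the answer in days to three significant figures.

For the 1D instantaneous-source solution, setting ∂C/∂t = 0 at fixed x gives v²t² + 2Dt − x² = 0, so t = (√(D² + v²x²) − D)/v².
√(D² + v²x²) = √(0.037² + 0.054² × 470²) = 25.38; v² = 0.002916.
t = (25.38 − 0.037)/0.002916 = 8690 days (vs. the pure-advection estimate x/v = 8700 d).

8690 days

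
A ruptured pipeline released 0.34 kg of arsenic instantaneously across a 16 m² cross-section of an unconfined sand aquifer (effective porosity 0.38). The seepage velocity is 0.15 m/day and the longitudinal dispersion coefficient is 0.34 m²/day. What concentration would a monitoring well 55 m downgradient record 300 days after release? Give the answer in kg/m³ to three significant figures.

0.00122 kg/m³

For an instantaneous plane source, C(x,t) = M/(n_e·A·√(4πDt)) · exp(−(x−vt)²/(4Dt)), with n_e·A the pore (flow) area.
Plume center vt = 0.15 × 300 = 45 m, so the well at 55 m is 10 m downgradient of the peak.
√(4πDt) = 35.80 m, giving peak height M/(n_e·A·√(4πDt)) = 0.34/(0.38 × 16 × 35.80) = 0.001562 kg/m³.
(x−vt)²/(4Dt) = (10)²/(4 × 0.34 × 300) = 0.2451; exp(−0.2451) = 0.7826.
C = 0.001562 × 0.7826 = 0.00122 kg/m³.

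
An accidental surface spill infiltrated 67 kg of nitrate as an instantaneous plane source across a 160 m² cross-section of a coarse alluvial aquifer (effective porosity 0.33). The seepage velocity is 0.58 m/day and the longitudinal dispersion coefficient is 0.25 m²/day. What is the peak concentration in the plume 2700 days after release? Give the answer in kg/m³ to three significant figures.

0.0138 kg/m³

The peak of an instantaneous 1D plume sits at x = vt; there the Gaussian factor is 1 and C_max = M/(n_e·A·√(4πDt)), where n_e·A is the pore area the mass is dissolved in.
√(4πDt) = √(4π × 0.25 × 2700) = 92.10 m, so C_max = 67/(0.33 × 160 × 92.10) = 0.0138 kg/m³.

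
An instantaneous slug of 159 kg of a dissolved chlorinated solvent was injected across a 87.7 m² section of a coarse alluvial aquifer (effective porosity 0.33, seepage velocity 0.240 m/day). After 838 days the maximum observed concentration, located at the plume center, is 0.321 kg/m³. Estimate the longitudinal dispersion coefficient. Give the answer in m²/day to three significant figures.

At the plume center C_max = M/(n_e·A·√(4πDt)), so D = M²/(4πt·(n_e·A·C_max)²).
n_e·A·C_max = 0.33 × 87.7 × 0.321 = 9.290 kg/m.
D = 159²/(4π × 838 × 9.290²) = 0.0278 m²/day.

0.0278 m²/day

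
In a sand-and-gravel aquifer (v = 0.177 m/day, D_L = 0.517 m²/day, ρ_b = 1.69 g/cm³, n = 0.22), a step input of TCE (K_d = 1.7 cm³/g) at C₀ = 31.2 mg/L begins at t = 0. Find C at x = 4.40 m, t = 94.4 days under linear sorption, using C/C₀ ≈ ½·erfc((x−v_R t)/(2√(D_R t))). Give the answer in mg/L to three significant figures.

3.48 mg/L

Retardation factor R = 1 + ρ_b·K_d/n = 1 + 1.69 × 1.7/0.22 = 14.06.
Sorption retards both mechanisms: v_R = v/R = 0.01259 m/day, D_R = D/R = 0.03677 m²/day.
v_R·t = 0.01259 × 94.4 = 1.188496 m; 2√(D_R t) = 3.726 m; argument = (4.40 − 1.188496)/3.726 = 0.8619.
C = C₀ × ½·erfc(0.8619) = 31.2 × 0.1114 = 3.48 mg/L.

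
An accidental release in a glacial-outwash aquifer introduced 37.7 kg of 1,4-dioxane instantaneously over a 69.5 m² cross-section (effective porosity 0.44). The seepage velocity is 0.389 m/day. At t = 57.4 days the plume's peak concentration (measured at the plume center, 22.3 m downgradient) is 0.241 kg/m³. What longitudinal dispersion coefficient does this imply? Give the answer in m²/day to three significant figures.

0.0363 m²/day

At the plume center C_max = M/(n_e·A·√(4πDt)), so D = M²/(4πt·(n_e·A·C_max)²).
n_e·A·C_max = 0.44 × 69.5 × 0.241 = 7.370 kg/m.
D = 37.7²/(4π × 57.4 × 7.370²) = 0.0363 m²/day.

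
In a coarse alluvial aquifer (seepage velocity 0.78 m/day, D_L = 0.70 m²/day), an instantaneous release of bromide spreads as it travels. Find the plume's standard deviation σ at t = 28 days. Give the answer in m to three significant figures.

Dispersive spreading gives a Gaussian with σ² = 2Dt; advection only shifts the center.
σ = √(2 × 0.70 × 28) = 6.26 m.

6.26 m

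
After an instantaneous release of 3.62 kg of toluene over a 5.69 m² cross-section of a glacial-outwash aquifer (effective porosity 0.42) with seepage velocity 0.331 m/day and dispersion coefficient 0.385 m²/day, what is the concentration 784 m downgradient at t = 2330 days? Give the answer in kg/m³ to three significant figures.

0.0136 kg/m³

For an instantaneous plane source, C(x,t) = M/(n_e·A·√(4πDt)) · exp(−(x−vt)²/(4Dt)), with n_e·A the pore (flow) area.
Plume center vt = 0.331 × 2330 = 771.23 m, so the well at 784 m is 12.77 m downgradient of the peak.
√(4πDt) = 106.2 m, giving peak height M/(n_e·A·√(4πDt)) = 3.62/(0.42 × 5.69 × 106.2) = 0.01426 kg/m³.
(x−vt)²/(4Dt) = (12.77)²/(4 × 0.385 × 2330) = 0.04545; exp(−0.04545) = 0.9556.
C = 0.01426 × 0.9556 = 0.0136 kg/m³.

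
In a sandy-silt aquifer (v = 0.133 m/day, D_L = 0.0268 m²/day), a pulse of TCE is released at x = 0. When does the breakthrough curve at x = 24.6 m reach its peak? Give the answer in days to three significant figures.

183 days

For the 1D instantaneous-source solution, setting ∂C/∂t = 0 at fixed x gives v²t² + 2Dt − x² = 0, so t = (√(D² + v²x²) − D)/v².
√(D² + v²x²) = √(0.0268² + 0.133² × 24.6²) = 3.272; v² = 0.017689.
t = (3.272 − 0.0268)/0.017689 = 183 days (vs. the pure-advection estimate x/v = 185 d).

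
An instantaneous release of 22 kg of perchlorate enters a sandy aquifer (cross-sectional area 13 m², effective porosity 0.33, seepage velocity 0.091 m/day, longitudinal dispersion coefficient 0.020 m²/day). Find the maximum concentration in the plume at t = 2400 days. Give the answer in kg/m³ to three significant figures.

The peak of an instantaneous 1D plume sits at x = vt; there the Gaussian factor is 1 and C_max = M/(n_e·A·√(4πDt)), where n_e·A is the pore area the mass is dissolved in.
√(4πDt) = √(4π × 0.020 × 2400) = 24.56 m, so C_max = 22/(0.33 × 13 × 24.56) = 0.209 kg/m³.

0.209 kg/m³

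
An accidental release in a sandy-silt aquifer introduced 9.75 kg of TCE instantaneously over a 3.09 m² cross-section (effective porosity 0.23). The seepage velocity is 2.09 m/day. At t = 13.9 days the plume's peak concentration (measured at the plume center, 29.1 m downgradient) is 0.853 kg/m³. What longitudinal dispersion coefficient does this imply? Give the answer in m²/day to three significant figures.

1.48 m²/day

At the plume center C_max = M/(n_e·A·√(4πDt)), so D = M²/(4πt·(n_e·A·C_max)²).
n_e·A·C_max = 0.23 × 3.09 × 0.853 = 0.6062 kg/m.
D = 9.75²/(4π × 13.9 × 0.6062²) = 1.48 m²/day.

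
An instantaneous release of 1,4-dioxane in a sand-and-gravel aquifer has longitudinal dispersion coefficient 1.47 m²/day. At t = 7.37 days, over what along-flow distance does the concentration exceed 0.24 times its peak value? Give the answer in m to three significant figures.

The plume is Gaussian with σ = √(2Dt) = √(2 × 1.47 × 7.37) = 4.655 m.
C/C_peak = exp(−Δx²/(2σ²)) = 0.24 ⇒ Δx = σ·√(−2 ln 0.24) = 4.655 × 1.689 = 7.862 m.
Width = 2Δx = 15.7 m.

15.7 m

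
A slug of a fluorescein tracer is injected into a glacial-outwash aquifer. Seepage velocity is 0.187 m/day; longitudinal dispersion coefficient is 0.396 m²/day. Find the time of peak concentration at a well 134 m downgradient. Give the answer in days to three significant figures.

For the 1D instantaneous-source solution, setting ∂C/∂t = 0 at fixed x gives v²t² + 2Dt − x² = 0, so t = (√(D² + v²x²) − D)/v².
√(D² + v²x²) = √(0.396² + 0.187² × 134²) = 25.06; v² = 0.034969.
t = (25.06 − 0.396)/0.034969 = 705 days (vs. the pure-advection estimate x/v = 717 d).

705 days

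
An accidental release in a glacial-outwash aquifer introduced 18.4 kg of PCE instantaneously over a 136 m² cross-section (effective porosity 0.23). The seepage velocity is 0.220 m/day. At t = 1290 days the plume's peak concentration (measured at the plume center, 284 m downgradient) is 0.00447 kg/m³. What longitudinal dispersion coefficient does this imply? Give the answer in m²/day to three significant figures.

1.07 m²/day

At the plume center C_max = M/(n_e·A·√(4πDt)), so D = M²/(4πt·(n_e·A·C_max)²).
n_e·A·C_max = 0.23 × 136 × 0.00447 = 0.1398 kg/m.
D = 18.4²/(4π × 1290 × 0.1398²) = 1.07 m²/day.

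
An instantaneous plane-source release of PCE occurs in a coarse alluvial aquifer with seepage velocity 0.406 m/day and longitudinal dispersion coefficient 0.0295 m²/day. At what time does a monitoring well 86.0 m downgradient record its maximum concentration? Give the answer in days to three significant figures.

For the 1D instantaneous-source solution, setting ∂C/∂t = 0 at fixed x gives v²t² + 2Dt − x² = 0, so t = (√(D² + v²x²) − D)/v².
√(D² + v²x²) = √(0.0295² + 0.406² × 86.0²) = 34.92; v² = 0.164836.
t = (34.92 − 0.0295)/0.164836 = 212 days (vs. the pure-advection estimate x/v = 212 d).

212 days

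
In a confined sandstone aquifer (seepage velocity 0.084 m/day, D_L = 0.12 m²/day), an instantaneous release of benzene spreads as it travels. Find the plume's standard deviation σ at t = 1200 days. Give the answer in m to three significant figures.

Dispersive spreading gives a Gaussian with σ² = 2Dt; advection only shifts the center.
σ = √(2 × 0.12 × 1200) = 17.0 m.

17.0 m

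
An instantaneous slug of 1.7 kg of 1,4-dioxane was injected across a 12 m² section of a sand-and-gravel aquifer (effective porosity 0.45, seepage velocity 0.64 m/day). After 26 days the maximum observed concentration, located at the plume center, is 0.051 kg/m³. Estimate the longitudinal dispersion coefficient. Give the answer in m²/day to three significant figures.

0.117 m²/day

At the plume center C_max = M/(n_e·A·√(4πDt)), so D = M²/(4πt·(n_e·A·C_max)²).
n_e·A·C_max = 0.45 × 12 × 0.051 = 0.2754 kg/m.
D = 1.7²/(4π × 26 × 0.2754²) = 0.117 m²/day.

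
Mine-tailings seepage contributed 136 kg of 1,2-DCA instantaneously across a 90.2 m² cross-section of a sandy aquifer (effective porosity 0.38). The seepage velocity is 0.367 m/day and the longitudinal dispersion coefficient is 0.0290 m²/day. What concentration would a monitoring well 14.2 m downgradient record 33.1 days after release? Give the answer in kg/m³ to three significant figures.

For an instantaneous plane source, C(x,t) = M/(n_e·A·√(4πDt)) · exp(−(x−vt)²/(4Dt)), with n_e·A the pore (flow) area.
Plume center vt = 0.367 × 33.1 = 12.1477 m, so the well at 14.2 m is 2.0523 m downgradient of the peak.
√(4πDt) = 3.473 m, giving peak height M/(n_e·A·√(4πDt)) = 136/(0.38 × 90.2 × 3.473) = 1.142 kg/m³.
(x−vt)²/(4Dt) = (2.0523)²/(4 × 0.0290 × 33.1) = 1.097; exp(−1.097) = 0.3339.
C = 1.142 × 0.3339 = 0.381 kg/m³.

0.381 kg/m³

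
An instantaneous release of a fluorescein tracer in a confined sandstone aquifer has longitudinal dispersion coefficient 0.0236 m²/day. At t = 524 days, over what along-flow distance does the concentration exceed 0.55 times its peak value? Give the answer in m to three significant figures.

10.9 m

The plume is Gaussian with σ = √(2Dt) = √(2 × 0.0236 × 524) = 4.973 m.
C/C_peak = exp(−Δx²/(2σ²)) = 0.55 ⇒ Δx = σ·√(−2 ln 0.55) = 4.973 × 1.093 = 5.435 m.
Width = 2Δx = 10.9 m.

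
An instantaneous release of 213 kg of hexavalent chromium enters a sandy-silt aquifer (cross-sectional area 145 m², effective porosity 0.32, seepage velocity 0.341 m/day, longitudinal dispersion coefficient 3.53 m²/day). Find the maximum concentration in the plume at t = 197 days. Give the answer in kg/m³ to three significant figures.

0.0491 kg/m³

The peak of an instantaneous 1D plume sits at x = vt; there the Gaussian factor is 1 and C_max = M/(n_e·A·√(4πDt)), where n_e·A is the pore area the mass is dissolved in.
√(4πDt) = √(4π × 3.53 × 197) = 93.48 m, so C_max = 213/(0.32 × 145 × 93.48) = 0.0491 kg/m³.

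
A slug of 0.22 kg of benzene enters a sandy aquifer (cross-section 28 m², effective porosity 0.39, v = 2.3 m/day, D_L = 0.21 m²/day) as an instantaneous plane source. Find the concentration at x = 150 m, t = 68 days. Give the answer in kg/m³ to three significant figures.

For an instantaneous plane source, C(x,t) = M/(n_e·A·√(4πDt)) · exp(−(x−vt)²/(4Dt)), with n_e·A the pore (flow) area.
Plume center vt = 2.3 × 68 = 156.4 m, so the well at 150 m is 6.4 m upgradient of the peak.
√(4πDt) = 13.40 m, giving peak height M/(n_e·A·√(4πDt)) = 0.22/(0.39 × 28 × 13.40) = 0.001503 kg/m³.
(x−vt)²/(4Dt) = (-6.4)²/(4 × 0.21 × 68) = 0.7171; exp(−0.7171) = 0.4882.
C = 0.001503 × 0.4882 = 0.000734 kg/m³.

0.000734 kg/m³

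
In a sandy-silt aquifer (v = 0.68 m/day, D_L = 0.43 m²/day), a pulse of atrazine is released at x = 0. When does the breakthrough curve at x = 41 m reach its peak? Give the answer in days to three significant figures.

For the 1D instantaneous-source solution, setting ∂C/∂t = 0 at fixed x gives v²t² + 2Dt − x² = 0, so t = (√(D² + v²x²) − D)/v².
√(D² + v²x²) = √(0.43² + 0.68² × 41²) = 27.88; v² = 0.4624.
t = (27.88 − 0.43)/0.4624 = 59.4 days (vs. the pure-advection estimate x/v = 60.3 d).

59.4 days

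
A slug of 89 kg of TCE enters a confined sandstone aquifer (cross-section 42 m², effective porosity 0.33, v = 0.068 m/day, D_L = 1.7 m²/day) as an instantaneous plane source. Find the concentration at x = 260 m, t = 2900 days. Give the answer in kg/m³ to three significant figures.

For an instantaneous plane source, C(x,t) = M/(n_e·A·√(4πDt)) · exp(−(x−vt)²/(4Dt)), with n_e·A the pore (flow) area.
Plume center vt = 0.068 × 2900 = 197.2 m, so the well at 260 m is 62.8 m downgradient of the peak.
√(4πDt) = 248.9 m, giving peak height M/(n_e·A·√(4πDt)) = 89/(0.33 × 42 × 248.9) = 0.02580 kg/m³.
(x−vt)²/(4Dt) = (62.8)²/(4 × 1.7 × 2900) = 0.2000; exp(−0.2000) = 0.8187.
C = 0.02580 × 0.8187 = 0.0211 kg/m³.

0.0211 kg/m³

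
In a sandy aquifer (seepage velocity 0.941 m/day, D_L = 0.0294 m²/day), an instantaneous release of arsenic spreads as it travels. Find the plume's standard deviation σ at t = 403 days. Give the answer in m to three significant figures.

Dispersive spreading gives a Gaussian with σ² = 2Dt; advection only shifts the center.
σ = √(2 × 0.0294 × 403) = 4.87 m.

4.87 m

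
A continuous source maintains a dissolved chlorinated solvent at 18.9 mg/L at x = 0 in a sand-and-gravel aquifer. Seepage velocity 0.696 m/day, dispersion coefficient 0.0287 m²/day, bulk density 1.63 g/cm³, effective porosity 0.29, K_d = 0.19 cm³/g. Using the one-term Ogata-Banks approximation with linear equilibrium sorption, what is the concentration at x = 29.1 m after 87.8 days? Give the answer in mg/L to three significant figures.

11.6 mg/L

Retardation factor R = 1 + ρ_b·K_d/n = 1 + 1.63 × 0.19/0.29 = 2.068.
Sorption retards both mechanisms: v_R = v/R = 0.3366 m/day, D_R = D/R = 0.01388 m²/day.
v_R·t = 0.3366 × 87.8 = 29.55348 m; 2√(D_R t) = 2.208 m; argument = (29.1 − 29.55348)/2.208 = -0.2054.
C = C₀ × ½·erfc(-0.2054) = 18.9 × 0.6143 = 11.6 mg/L.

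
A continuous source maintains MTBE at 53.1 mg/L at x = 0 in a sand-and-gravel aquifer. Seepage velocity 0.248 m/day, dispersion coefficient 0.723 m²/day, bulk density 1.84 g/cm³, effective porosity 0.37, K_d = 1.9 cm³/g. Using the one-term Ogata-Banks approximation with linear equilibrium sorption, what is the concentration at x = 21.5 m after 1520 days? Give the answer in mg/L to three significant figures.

44.7 mg/L

Retardation factor R = 1 + ρ_b·K_d/n = 1 + 1.84 × 1.9/0.37 = 10.45.
Sorption retards both mechanisms: v_R = v/R = 0.02373 m/day, D_R = D/R = 0.06919 m²/day.
v_R·t = 0.02373 × 1520 = 36.0696 m; 2√(D_R t) = 20.51 m; argument = (21.5 − 36.0696)/20.51 = -0.7104.
C = C₀ × ½·erfc(-0.7104) = 53.1 × 0.8425 = 44.7 mg/L.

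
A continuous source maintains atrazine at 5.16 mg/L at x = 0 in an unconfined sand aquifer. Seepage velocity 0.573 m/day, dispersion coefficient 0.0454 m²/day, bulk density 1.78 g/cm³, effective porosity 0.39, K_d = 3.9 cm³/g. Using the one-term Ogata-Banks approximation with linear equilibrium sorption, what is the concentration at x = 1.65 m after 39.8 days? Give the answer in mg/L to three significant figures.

Retardation factor R = 1 + ρ_b·K_d/n = 1 + 1.78 × 3.9/0.39 = 18.80.
Sorption retards both mechanisms: v_R = v/R = 0.03048 m/day, D_R = D/R = 0.002415 m²/day.
v_R·t = 0.03048 × 39.8 = 1.213104 m; 2√(D_R t) = 0.6201 m; argument = (1.65 − 1.213104)/0.6201 = 0.7046.
C = C₀ × ½·erfc(0.7046) = 5.16 × 0.1595 = 0.823 mg/L.

0.823 mg/L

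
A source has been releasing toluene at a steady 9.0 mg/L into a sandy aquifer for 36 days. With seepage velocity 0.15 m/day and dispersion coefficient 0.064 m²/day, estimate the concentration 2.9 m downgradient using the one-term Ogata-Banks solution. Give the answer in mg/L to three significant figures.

7.90 mg/L

For a continuous step input, C/C₀ ≈ ½·erfc((x−vt)/(2√(Dt))).
vt = 0.15 × 36 = 5.4 m and 2√(Dt) = 2√(0.064 × 36) = 3.036 m.
Argument (x−vt)/(2√(Dt)) = (2.9 − 5.4)/3.036 = -0.8235; ½·erfc(-0.8235) = 0.8779.
C = 9.0 × 0.8779 = 7.90 mg/L.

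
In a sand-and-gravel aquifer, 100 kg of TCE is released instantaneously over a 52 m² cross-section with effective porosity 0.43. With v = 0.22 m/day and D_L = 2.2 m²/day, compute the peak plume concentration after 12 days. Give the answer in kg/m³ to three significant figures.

The peak of an instantaneous 1D plume sits at x = vt; there the Gaussian factor is 1 and C_max = M/(n_e·A·√(4πDt)), where n_e·A is the pore area the mass is dissolved in.
√(4πDt) = √(4π × 2.2 × 12) = 18.21 m, so C_max = 100/(0.43 × 52 × 18.21) = 0.246 kg/m³.

0.246 kg/m³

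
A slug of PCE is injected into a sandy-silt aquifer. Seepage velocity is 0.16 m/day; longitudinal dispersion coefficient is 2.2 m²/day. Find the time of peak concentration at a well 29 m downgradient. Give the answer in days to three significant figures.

For the 1D instantaneous-source solution, setting ∂C/∂t = 0 at fixed x gives v²t² + 2Dt − x² = 0, so t = (√(D² + v²x²) − D)/v².
√(D² + v²x²) = √(2.2² + 0.16² × 29²) = 5.135; v² = 0.0256.
t = (5.135 − 2.2)/0.0256 = 115 days (vs. the pure-advection estimate x/v = 181 d).

115 days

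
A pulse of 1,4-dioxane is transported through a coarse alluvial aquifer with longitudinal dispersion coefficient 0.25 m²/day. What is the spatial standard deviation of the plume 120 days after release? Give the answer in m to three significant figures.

7.75 m

Dispersive spreading gives a Gaussian with σ² = 2Dt; advection only shifts the center.
σ = √(2 × 0.25 × 120) = 7.75 m.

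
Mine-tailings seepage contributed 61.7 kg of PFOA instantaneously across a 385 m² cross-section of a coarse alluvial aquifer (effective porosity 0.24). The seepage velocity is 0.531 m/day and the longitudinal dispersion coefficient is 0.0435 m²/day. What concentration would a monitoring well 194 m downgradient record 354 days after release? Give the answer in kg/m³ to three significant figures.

0.0266 kg/m³

For an instantaneous plane source, C(x,t) = M/(n_e·A·√(4πDt)) · exp(−(x−vt)²/(4Dt)), with n_e·A the pore (flow) area.
Plume center vt = 0.531 × 354 = 187.974 m, so the well at 194 m is 6.026 m downgradient of the peak.
√(4πDt) = 13.91 m, giving peak height M/(n_e·A·√(4πDt)) = 61.7/(0.24 × 385 × 13.91) = 0.04800 kg/m³.
(x−vt)²/(4Dt) = (6.026)²/(4 × 0.0435 × 354) = 0.5895; exp(−0.5895) = 0.5546.
C = 0.04800 × 0.5546 = 0.0266 kg/m³.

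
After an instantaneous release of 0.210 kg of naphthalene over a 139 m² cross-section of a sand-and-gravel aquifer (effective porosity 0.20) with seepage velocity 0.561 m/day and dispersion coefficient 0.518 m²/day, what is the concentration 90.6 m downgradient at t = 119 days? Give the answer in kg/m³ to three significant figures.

2.71e-05 kg/m³

For an instantaneous plane source, C(x,t) = M/(n_e·A·√(4πDt)) · exp(−(x−vt)²/(4Dt)), with n_e·A the pore (flow) area.
Plume center vt = 0.561 × 119 = 66.759 m, so the well at 90.6 m is 23.841 m downgradient of the peak.
√(4πDt) = 27.83 m, giving peak height M/(n_e·A·√(4πDt)) = 0.210/(0.20 × 139 × 27.83) = 0.0002714 kg/m³.
(x−vt)²/(4Dt) = (23.841)²/(4 × 0.518 × 119) = 2.305; exp(−2.305) = 0.09976.
C = 0.0002714 × 0.09976 = 2.71e-05 kg/m³.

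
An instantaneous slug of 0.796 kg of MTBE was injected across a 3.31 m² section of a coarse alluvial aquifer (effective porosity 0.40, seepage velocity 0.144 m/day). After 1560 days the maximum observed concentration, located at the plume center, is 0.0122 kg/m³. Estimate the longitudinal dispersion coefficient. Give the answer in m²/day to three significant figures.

At the plume center C_max = M/(n_e·A·√(4πDt)), so D = M²/(4πt·(n_e·A·C_max)²).
n_e·A·C_max = 0.40 × 3.31 × 0.0122 = 0.01615 kg/m.
D = 0.796²/(4π × 1560 × 0.01615²) = 0.124 m²/day.

0.124 m²/day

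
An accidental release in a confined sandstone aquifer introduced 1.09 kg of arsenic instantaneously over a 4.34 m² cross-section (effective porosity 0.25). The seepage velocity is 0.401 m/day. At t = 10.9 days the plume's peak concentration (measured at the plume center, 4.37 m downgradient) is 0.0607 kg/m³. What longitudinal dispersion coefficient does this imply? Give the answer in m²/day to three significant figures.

2.00 m²/day

At the plume center C_max = M/(n_e·A·√(4πDt)), so D = M²/(4πt·(n_e·A·C_max)²).
n_e·A·C_max = 0.25 × 4.34 × 0.0607 = 0.06586 kg/m.
D = 1.09²/(4π × 10.9 × 0.06586²) = 2.00 m²/day.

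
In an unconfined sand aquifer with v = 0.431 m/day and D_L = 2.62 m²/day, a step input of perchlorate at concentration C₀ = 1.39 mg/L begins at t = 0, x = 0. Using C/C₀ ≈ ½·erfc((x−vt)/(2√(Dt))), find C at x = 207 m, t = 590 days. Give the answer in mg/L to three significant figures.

For a continuous step input, C/C₀ ≈ ½·erfc((x−vt)/(2√(Dt))).
vt = 0.431 × 590 = 254.29 m and 2√(Dt) = 2√(2.62 × 590) = 78.63 m.
Argument (x−vt)/(2√(Dt)) = (207 − 254.29)/78.63 = -0.6014; ½·erfc(-0.6014) = 0.8025.
C = 1.39 × 0.8025 = 1.12 mg/L.

1.12 mg/L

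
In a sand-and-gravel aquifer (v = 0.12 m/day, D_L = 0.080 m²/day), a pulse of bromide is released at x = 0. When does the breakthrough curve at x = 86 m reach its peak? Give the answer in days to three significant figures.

For the 1D instantaneous-source solution, setting ∂C/∂t = 0 at fixed x gives v²t² + 2Dt − x² = 0, so t = (√(D² + v²x²) − D)/v².
√(D² + v²x²) = √(0.080² + 0.12² × 86²) = 10.32; v² = 0.0144.
t = (10.32 − 0.080)/0.0144 = 711 days (vs. the pure-advection estimate x/v = 717 d).

711 days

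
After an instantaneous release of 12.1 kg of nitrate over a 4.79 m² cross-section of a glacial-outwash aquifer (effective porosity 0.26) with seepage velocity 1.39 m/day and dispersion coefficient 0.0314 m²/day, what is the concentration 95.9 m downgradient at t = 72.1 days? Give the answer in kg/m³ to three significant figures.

For an instantaneous plane source, C(x,t) = M/(n_e·A·√(4πDt)) · exp(−(x−vt)²/(4Dt)), with n_e·A the pore (flow) area.
Plume center vt = 1.39 × 72.1 = 100.219 m, so the well at 95.9 m is 4.319 m upgradient of the peak.
√(4πDt) = 5.334 m, giving peak height M/(n_e·A·√(4πDt)) = 12.1/(0.26 × 4.79 × 5.334) = 1.821 kg/m³.
(x−vt)²/(4Dt) = (-4.319)²/(4 × 0.0314 × 72.1) = 2.060; exp(−2.060) = 0.1275.
C = 1.821 × 0.1275 = 0.232 kg/m³.

0.232 kg/m³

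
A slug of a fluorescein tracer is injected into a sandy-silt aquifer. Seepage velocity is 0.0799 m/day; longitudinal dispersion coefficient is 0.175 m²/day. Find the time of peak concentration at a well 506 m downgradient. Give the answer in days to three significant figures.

For the 1D instantaneous-source solution, setting ∂C/∂t = 0 at fixed x gives v²t² + 2Dt − x² = 0, so t = (√(D² + v²x²) − D)/v².
√(D² + v²x²) = √(0.175² + 0.0799² × 506²) = 40.43; v² = 0.00638401.
t = (40.43 − 0.175)/0.00638401 = 6310 days (vs. the pure-advection estimate x/v = 6330 d).

6310 days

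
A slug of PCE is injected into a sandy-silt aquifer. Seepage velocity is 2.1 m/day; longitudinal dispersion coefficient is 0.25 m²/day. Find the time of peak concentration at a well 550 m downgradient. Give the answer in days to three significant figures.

262 days

For the 1D instantaneous-source solution, setting ∂C/∂t = 0 at fixed x gives v²t² + 2Dt − x² = 0, so t = (√(D² + v²x²) − D)/v².
√(D² + v²x²) = √(0.25² + 2.1² × 550²) = 1155; v² = 4.41.
t = (1155 − 0.25)/4.41 = 262 days (vs. the pure-advection estimate x/v = 262 d).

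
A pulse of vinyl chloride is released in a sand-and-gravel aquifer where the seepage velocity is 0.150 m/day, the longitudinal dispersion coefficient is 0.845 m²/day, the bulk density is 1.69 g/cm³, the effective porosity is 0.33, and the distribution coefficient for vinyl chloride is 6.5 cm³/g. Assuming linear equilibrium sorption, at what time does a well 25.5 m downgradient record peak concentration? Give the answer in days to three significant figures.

Retardation factor R = 1 + ρ_b·K_d/n = 1 + 1.69 × 6.5/0.33 = 34.29.
Sorption retards both mechanisms: v_R = v/R = 0.004374 m/day, D_R = D/R = 0.02464 m²/day.
Peak time from v_R²t² + 2D_R t − x² = 0: t = (√(D_R² + v_R²x²) − D_R)/v_R².
√(D_R² + v_R²x²) = √(0.02464² + 0.004374² × 25.5²) = 0.1142; v_R² = 1.913e-05.
t = (0.1142 − 0.02464)/1.913e-05 = 4680 days.

4680 days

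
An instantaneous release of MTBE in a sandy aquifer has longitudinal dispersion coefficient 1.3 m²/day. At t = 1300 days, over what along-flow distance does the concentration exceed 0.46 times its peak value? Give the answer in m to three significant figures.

The plume is Gaussian with σ = √(2Dt) = √(2 × 1.3 × 1300) = 58.14 m.
C/C_peak = exp(−Δx²/(2σ²)) = 0.46 ⇒ Δx = σ·√(−2 ln 0.46) = 58.14 × 1.246 = 72.44 m.
Width = 2Δx = 145 m.

145 m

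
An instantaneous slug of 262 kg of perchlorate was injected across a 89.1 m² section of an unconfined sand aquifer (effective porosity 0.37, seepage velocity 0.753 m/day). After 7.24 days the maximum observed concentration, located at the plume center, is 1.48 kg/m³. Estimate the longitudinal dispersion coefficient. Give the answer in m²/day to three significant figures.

0.317 m²/day

At the plume center C_max = M/(n_e·A·√(4πDt)), so D = M²/(4πt·(n_e·A·C_max)²).
n_e·A·C_max = 0.37 × 89.1 × 1.48 = 48.79 kg/m.
D = 262²/(4π × 7.24 × 48.79²) = 0.317 m²/day.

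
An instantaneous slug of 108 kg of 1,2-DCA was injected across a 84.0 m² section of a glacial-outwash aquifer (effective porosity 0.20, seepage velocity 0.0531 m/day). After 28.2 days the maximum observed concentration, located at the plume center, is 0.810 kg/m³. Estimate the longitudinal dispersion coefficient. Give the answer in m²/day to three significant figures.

At the plume center C_max = M/(n_e·A·√(4πDt)), so D = M²/(4πt·(n_e·A·C_max)²).
n_e·A·C_max = 0.20 × 84.0 × 0.810 = 13.61 kg/m.
D = 108²/(4π × 28.2 × 13.61²) = 0.178 m²/day.

0.178 m²/day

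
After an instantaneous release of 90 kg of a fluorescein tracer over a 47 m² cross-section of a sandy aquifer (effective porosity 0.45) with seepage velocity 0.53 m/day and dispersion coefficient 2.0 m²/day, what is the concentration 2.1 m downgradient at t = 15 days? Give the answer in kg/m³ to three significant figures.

0.165 kg/m³

For an instantaneous plane source, C(x,t) = M/(n_e·A·√(4πDt)) · exp(−(x−vt)²/(4Dt)), with n_e·A the pore (flow) area.
Plume center vt = 0.53 × 15 = 7.95 m, so the well at 2.1 m is 5.85 m upgradient of the peak.
√(4πDt) = 19.42 m, giving peak height M/(n_e·A·√(4πDt)) = 90/(0.45 × 47 × 19.42) = 0.2191 kg/m³.
(x−vt)²/(4Dt) = (-5.85)²/(4 × 2.0 × 15) = 0.2852; exp(−0.2852) = 0.7519.
C = 0.2191 × 0.7519 = 0.165 kg/m³.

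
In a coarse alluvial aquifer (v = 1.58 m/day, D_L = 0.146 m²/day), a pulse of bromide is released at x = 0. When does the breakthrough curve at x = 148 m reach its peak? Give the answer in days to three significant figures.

93.6 days

For the 1D instantaneous-source solution, setting ∂C/∂t = 0 at fixed x gives v²t² + 2Dt − x² = 0, so t = (√(D² + v²x²) − D)/v².
√(D² + v²x²) = √(0.146² + 1.58² × 148²) = 233.8; v² = 2.4964.
t = (233.8 − 0.146)/2.4964 = 93.6 days (vs. the pure-advection estimate x/v = 93.7 d).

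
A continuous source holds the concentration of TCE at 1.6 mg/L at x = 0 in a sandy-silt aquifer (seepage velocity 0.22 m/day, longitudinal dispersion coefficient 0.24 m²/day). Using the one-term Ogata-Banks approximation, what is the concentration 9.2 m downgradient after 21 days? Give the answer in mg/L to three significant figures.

For a continuous step input, C/C₀ ≈ ½·erfc((x−vt)/(2√(Dt))).
vt = 0.22 × 21 = 4.62 m and 2√(Dt) = 2√(0.24 × 21) = 4.490 m.
Argument (x−vt)/(2√(Dt)) = (9.2 − 4.62)/4.490 = 1.020; ½·erfc(1.020) = 0.07458.
C = 1.6 × 0.07458 = 0.119 mg/L.

0.119 mg/L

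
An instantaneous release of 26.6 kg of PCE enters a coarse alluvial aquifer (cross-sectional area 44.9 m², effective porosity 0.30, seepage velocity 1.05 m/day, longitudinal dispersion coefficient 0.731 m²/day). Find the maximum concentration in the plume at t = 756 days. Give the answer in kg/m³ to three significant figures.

0.0237 kg/m³

The peak of an instantaneous 1D plume sits at x = vt; there the Gaussian factor is 1 and C_max = M/(n_e·A·√(4πDt)), where n_e·A is the pore area the mass is dissolved in.
√(4πDt) = √(4π × 0.731 × 756) = 83.33 m, so C_max = 26.6/(0.30 × 44.9 × 83.33) = 0.0237 kg/m³.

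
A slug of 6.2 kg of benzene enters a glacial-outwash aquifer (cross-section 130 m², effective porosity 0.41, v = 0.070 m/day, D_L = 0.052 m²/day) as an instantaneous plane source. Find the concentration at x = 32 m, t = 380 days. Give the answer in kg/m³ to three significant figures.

0.00510 kg/m³

For an instantaneous plane source, C(x,t) = M/(n_e·A·√(4πDt)) · exp(−(x−vt)²/(4Dt)), with n_e·A the pore (flow) area.
Plume center vt = 0.070 × 380 = 26.6 m, so the well at 32 m is 5.4 m downgradient of the peak.
√(4πDt) = 15.76 m, giving peak height M/(n_e·A·√(4πDt)) = 6.2/(0.41 × 130 × 15.76) = 0.007381 kg/m³.
(x−vt)²/(4Dt) = (5.4)²/(4 × 0.052 × 380) = 0.3689; exp(−0.3689) = 0.6915.
C = 0.007381 × 0.6915 = 0.00510 kg/m³.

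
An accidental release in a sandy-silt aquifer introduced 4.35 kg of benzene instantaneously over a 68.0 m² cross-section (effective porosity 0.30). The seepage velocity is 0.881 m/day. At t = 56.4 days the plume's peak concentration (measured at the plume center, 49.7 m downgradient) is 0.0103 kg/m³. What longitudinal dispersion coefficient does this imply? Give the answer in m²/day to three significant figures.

0.605 m²/day

At the plume center C_max = M/(n_e·A·√(4πDt)), so D = M²/(4πt·(n_e·A·C_max)²).
n_e·A·C_max = 0.30 × 68.0 × 0.0103 = 0.2101 kg/m.
D = 4.35²/(4π × 56.4 × 0.2101²) = 0.605 m²/day.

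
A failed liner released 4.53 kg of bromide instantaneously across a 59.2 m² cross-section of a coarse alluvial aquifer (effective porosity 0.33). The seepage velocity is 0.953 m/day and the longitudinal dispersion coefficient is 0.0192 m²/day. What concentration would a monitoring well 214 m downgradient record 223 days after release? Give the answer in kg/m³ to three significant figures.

For an instantaneous plane source, C(x,t) = M/(n_e·A·√(4πDt)) · exp(−(x−vt)²/(4Dt)), with n_e·A the pore (flow) area.
Plume center vt = 0.953 × 223 = 212.519 m, so the well at 214 m is 1.481 m downgradient of the peak.
√(4πDt) = 7.335 m, giving peak height M/(n_e·A·√(4πDt)) = 4.53/(0.33 × 59.2 × 7.335) = 0.03161 kg/m³.
(x−vt)²/(4Dt) = (1.481)²/(4 × 0.0192 × 223) = 0.1281; exp(−0.1281) = 0.8798.
C = 0.03161 × 0.8798 = 0.0278 kg/m³.

0.0278 kg/m³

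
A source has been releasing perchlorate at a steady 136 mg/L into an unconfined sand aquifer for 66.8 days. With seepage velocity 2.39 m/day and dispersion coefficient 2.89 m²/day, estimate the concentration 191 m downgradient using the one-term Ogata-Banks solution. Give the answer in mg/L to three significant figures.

For a continuous step input, C/C₀ ≈ ½·erfc((x−vt)/(2√(Dt))).
vt = 2.39 × 66.8 = 159.652 m and 2√(Dt) = 2√(2.89 × 66.8) = 27.79 m.
Argument (x−vt)/(2√(Dt)) = (191 − 159.652)/27.79 = 1.128; ½·erfc(1.128) = 0.05533.
C = 136 × 0.05533 = 7.52 mg/L.

7.52 mg/L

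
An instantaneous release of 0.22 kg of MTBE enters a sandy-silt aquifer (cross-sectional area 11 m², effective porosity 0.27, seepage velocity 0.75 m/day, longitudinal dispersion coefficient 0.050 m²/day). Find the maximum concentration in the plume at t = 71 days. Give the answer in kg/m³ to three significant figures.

0.0111 kg/m³

The peak of an instantaneous 1D plume sits at x = vt; there the Gaussian factor is 1 and C_max = M/(n_e·A·√(4πDt)), where n_e·A is the pore area the mass is dissolved in.
√(4πDt) = √(4π × 0.050 × 71) = 6.679 m, so C_max = 0.22/(0.27 × 11 × 6.679) = 0.0111 kg/m³.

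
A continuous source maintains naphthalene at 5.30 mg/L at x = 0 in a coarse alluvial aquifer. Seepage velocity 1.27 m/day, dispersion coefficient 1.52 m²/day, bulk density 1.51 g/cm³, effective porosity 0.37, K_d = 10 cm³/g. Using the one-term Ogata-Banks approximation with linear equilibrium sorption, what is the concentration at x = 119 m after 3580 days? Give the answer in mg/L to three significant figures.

Retardation factor R = 1 + ρ_b·K_d/n = 1 + 1.51 × 10/0.37 = 41.81.
Sorption retards both mechanisms: v_R = v/R = 0.03038 m/day, D_R = D/R = 0.03635 m²/day.
v_R·t = 0.03038 × 3580 = 108.7604 m; 2√(D_R t) = 22.82 m; argument = (119 − 108.7604)/22.82 = 0.4487.
C = C₀ × ½·erfc(0.4487) = 5.30 × 0.2629 = 1.39 mg/L.

1.39 mg/L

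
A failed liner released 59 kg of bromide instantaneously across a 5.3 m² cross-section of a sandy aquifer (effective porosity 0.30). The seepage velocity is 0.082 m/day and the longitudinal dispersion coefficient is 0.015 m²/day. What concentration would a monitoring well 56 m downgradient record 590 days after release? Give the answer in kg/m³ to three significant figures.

For an instantaneous plane source, C(x,t) = M/(n_e·A·√(4πDt)) · exp(−(x−vt)²/(4Dt)), with n_e·A the pore (flow) area.
Plume center vt = 0.082 × 590 = 48.38 m, so the well at 56 m is 7.62 m downgradient of the peak.
√(4πDt) = 10.55 m, giving peak height M/(n_e·A·√(4πDt)) = 59/(0.30 × 5.3 × 10.55) = 3.517 kg/m³.
(x−vt)²/(4Dt) = (7.62)²/(4 × 0.015 × 590) = 1.640; exp(−1.640) = 0.1940.
C = 3.517 × 0.1940 = 0.682 kg/m³.

0.682 kg/m³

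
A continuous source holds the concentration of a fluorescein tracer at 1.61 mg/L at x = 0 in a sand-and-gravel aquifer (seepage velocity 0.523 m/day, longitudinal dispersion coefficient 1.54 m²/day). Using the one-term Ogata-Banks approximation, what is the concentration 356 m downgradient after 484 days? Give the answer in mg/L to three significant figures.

For a continuous step input, C/C₀ ≈ ½·erfc((x−vt)/(2√(Dt))).
vt = 0.523 × 484 = 253.132 m and 2√(Dt) = 2√(1.54 × 484) = 54.60 m.
Argument (x−vt)/(2√(Dt)) = (356 − 253.132)/54.60 = 1.884; ½·erfc(1.884) = 0.003857.
C = 1.61 × 0.003857 = 0.00621 mg/L.

0.00621 mg/L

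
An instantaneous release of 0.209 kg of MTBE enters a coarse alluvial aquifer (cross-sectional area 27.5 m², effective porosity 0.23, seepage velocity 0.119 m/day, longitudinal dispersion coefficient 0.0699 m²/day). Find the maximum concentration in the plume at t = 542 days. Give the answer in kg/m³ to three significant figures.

0.00151 kg/m³

The peak of an instantaneous 1D plume sits at x = vt; there the Gaussian factor is 1 and C_max = M/(n_e·A·√(4πDt)), where n_e·A is the pore area the mass is dissolved in.
√(4πDt) = √(4π × 0.0699 × 542) = 21.82 m, so C_max = 0.209/(0.23 × 27.5 × 21.82) = 0.00151 kg/m³.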